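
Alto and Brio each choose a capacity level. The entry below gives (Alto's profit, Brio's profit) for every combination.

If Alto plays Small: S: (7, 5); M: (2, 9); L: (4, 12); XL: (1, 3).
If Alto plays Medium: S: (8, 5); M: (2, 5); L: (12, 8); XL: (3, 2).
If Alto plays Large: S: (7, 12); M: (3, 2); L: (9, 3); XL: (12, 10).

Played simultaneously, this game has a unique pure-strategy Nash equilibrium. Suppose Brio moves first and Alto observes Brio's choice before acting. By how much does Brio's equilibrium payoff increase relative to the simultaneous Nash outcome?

2

Backward induction with Brio moving first.
- S: Alto compares 7, 8, 7 and picks Medium; Brio would get 5.
- M: Alto compares 2, 2, 3 and picks Large; Brio would get 2.
- L: Alto compares 4, 12, 9 and picks Medium; Brio would get 8.
- XL: Alto compares 1, 3, 12 and picks Large; Brio would get 10.
Maximizing over 5, 2, 8, 10, Brio chooses XL. Subgame-perfect outcome: (Large, XL) with payoffs (12, 10).
Under simultaneous play:
Alto's best replies: S→Medium; M→Large; L→Medium; XL→Large.
Brio's best replies: Small→L; Medium→L; Large→S.
Only (Medium, L) has each player best-responding; Nash payoffs (12, 8).
Brio's commitment gain: 10 − 8 = 2.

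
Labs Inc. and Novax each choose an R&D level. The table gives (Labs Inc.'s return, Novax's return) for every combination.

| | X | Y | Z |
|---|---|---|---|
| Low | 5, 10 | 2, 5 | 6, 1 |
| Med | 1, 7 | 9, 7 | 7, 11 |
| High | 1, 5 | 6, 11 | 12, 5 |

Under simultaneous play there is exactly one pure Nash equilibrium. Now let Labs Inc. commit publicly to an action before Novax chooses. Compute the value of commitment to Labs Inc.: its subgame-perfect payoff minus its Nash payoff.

Novax best-responds to each possible Labs Inc. move:
- Low: BR = X, leader payoff 5.
- Med: BR = Z, leader payoff 7.
- High: BR = Y, leader payoff 6.
Maximizing over 5, 7, 6, Labs Inc. chooses Med. Subgame-perfect outcome: (Med, Z) with payoffs (7, 11).
Now find the simultaneous Nash equilibrium.
Labs Inc.'s best replies: X→Low; Y→Med; Z→High.
Novax's best replies: Low→X; Med→Z; High→Y.
The unique mutual best reply is (Low, X), giving (5, 10).
Labs Inc.'s commitment gain: 7 − 5 = 2.

2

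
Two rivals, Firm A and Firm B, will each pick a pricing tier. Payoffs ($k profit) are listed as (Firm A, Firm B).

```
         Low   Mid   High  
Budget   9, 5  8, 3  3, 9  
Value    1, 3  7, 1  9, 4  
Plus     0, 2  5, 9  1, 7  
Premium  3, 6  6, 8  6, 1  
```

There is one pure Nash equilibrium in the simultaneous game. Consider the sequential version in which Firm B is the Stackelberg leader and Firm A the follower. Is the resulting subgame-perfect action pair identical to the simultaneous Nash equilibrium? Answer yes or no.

Firm A best-responds to each possible Firm B move:
- Low → Firm A plays Budget (best of 9, 1, 0, 3); Firm B gets 5.
- Mid → Firm A plays Budget (best of 8, 7, 5, 6); Firm B gets 3.
- High → Firm A plays Value (best of 3, 9, 1, 6); Firm B gets 4.
Firm B's induced payoffs are 5, 3, 4, so Firm B commits to Low. Subgame-perfect outcome: (Budget, Low) with payoffs (9, 5).
Now find the simultaneous Nash equilibrium.
Firm A's best replies: Low→Budget; Mid→Budget; High→Value.
Firm B's best replies: Budget→High; Value→High; Plus→Mid; Premium→Mid.
The unique mutual best reply is (Value, High), giving (9, 4).
Sequential outcome (Budget, Low) differs from the Nash profile (Value, High).

no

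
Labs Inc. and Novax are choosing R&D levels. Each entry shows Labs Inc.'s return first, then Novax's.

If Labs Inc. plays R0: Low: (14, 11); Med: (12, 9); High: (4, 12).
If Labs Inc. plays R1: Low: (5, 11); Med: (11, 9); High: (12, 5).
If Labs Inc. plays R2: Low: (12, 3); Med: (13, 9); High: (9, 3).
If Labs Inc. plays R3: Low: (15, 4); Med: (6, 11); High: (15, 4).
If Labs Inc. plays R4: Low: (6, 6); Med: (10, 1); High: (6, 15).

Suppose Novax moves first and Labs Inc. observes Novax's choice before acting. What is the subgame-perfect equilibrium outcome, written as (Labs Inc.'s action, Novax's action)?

Work backward from Labs Inc.'s decision.
- Low → Labs Inc. plays R3 (best of 14, 5, 12, 15, 6); Novax gets 4.
- Med → Labs Inc. plays R2 (best of 12, 11, 13, 6, 10); Novax gets 9.
- High → Labs Inc. plays R3 (best of 4, 12, 9, 15, 6); Novax gets 4.
Maximizing over 4, 9, 4, Novax chooses Med. Subgame-perfect outcome: (R2, Med) with payoffs (13, 9).

(R2, Med)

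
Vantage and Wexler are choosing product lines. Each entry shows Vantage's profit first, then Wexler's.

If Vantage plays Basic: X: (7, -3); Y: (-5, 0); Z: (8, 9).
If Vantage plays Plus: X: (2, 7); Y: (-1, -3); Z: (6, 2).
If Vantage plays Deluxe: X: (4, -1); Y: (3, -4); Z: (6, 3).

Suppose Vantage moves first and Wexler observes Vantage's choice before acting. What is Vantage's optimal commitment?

Basic

Work backward from Wexler's decision.
- Basic → Wexler plays Z (best of -3, 0, 9); Vantage gets 8.
- Plus → Wexler plays X (best of 7, -3, 2); Vantage gets 2.
- Deluxe → Wexler plays Z (best of -1, -4, 3); Vantage gets 6.
Among 8, 2, 6, the best is 8 at Basic. Subgame-perfect outcome: (Basic, Z) with payoffs (8, 9).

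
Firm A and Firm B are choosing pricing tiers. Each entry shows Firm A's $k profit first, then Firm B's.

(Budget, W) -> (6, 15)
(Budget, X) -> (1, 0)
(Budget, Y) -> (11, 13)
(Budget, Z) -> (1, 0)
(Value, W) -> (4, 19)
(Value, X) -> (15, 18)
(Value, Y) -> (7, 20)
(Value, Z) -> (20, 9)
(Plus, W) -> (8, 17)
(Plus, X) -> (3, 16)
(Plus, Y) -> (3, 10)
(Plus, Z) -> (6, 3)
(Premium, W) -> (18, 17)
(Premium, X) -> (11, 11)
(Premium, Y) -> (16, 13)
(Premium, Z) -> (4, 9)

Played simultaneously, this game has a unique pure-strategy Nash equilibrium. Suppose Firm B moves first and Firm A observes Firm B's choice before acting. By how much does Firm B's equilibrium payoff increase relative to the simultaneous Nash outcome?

1

Firm A best-responds to each possible Firm B move:
- W → Firm A plays Premium (best of 6, 4, 8, 18); Firm B gets 17.
- X → Firm A plays Value (best of 1, 15, 3, 11); Firm B gets 18.
- Y → Firm A plays Premium (best of 11, 7, 3, 16); Firm B gets 13.
- Z → Firm A plays Value (best of 1, 20, 6, 4); Firm B gets 9.
Firm B's induced payoffs are 17, 18, 13, 9, so Firm B commits to X. Subgame-perfect outcome: (Value, X) with payoffs (15, 18).
Under simultaneous play:
Firm A's best replies: W→Premium; X→Value; Y→Premium; Z→Value.
Firm B's best replies: Budget→W; Value→Y; Plus→W; Premium→W.
The unique mutual best reply is (Premium, W), giving (18, 17).
Firm B's commitment gain: 18 − 17 = 1.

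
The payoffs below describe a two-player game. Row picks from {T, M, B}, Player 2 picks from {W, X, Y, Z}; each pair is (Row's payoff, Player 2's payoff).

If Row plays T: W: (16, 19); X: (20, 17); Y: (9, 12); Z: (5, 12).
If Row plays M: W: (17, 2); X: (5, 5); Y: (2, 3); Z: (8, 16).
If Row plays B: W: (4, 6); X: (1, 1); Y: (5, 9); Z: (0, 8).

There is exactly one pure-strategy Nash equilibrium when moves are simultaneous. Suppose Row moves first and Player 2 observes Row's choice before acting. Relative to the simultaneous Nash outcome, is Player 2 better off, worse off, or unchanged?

better off

Work backward from Player 2's decision.
- T: Player 2 compares 19, 17, 12, 12 and picks W; Row would get 16.
- M: Player 2 compares 2, 5, 3, 16 and picks Z; Row would get 8.
- B: Player 2 compares 6, 1, 9, 8 and picks Y; Row would get 5.
Among 16, 8, 5, the best is 16 at T. Subgame-perfect outcome: (T, W) with payoffs (16, 19).
Under simultaneous play:
Row's best replies: W→M; X→T; Y→T; Z→M.
Player 2's best replies: T→W; M→Z; B→Y.
The unique mutual best reply is (M, Z), giving (8, 16).
Player 2 earns 19 sequentially versus 16 at the Nash outcome: better off.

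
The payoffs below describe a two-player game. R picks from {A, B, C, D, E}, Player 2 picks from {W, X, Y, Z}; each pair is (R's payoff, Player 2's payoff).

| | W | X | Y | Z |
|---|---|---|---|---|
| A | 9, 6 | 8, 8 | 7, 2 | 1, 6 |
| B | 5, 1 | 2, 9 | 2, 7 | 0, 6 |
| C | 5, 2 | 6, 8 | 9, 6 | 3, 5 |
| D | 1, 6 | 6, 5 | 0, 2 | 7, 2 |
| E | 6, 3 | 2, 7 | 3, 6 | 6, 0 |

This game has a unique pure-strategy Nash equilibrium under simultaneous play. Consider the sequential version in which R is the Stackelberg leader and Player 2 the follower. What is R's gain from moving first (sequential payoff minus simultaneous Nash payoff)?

0

Player 2 best-responds to each possible R move:
- A: BR = X, leader payoff 8.
- B: BR = X, leader payoff 2.
- C: BR = X, leader payoff 6.
- D: BR = W, leader payoff 1.
- E: BR = X, leader payoff 2.
Maximizing over 8, 2, 6, 1, 2, R chooses A. Subgame-perfect outcome: (A, X) with payoffs (8, 8).
Now find the simultaneous Nash equilibrium.
R's best replies: W→A; X→A; Y→C; Z→D.
Player 2's best replies: A→X; B→X; C→X; D→W; E→X.
The unique mutual best reply is (A, X), giving (8, 8).
R's commitment gain: 8 − 8 = 0.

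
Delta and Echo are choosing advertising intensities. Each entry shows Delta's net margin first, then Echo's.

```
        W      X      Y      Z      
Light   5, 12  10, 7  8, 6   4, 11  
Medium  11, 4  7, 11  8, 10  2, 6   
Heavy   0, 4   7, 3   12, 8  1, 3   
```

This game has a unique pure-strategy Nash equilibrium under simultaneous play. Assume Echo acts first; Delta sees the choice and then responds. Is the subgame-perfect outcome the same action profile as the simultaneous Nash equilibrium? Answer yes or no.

no

Backward induction with Echo moving first.
- W → Delta plays Medium (best of 5, 11, 0); Echo gets 4.
- X → Delta plays Light (best of 10, 7, 7); Echo gets 7.
- Y → Delta plays Heavy (best of 8, 8, 12); Echo gets 8.
- Z → Delta plays Light (best of 4, 2, 1); Echo gets 11.
Maximizing over 4, 7, 8, 11, Echo chooses Z. Subgame-perfect outcome: (Light, Z) with payoffs (4, 11).
Under simultaneous play:
Delta's best replies: W→Medium; X→Light; Y→Heavy; Z→Light.
Echo's best replies: Light→W; Medium→X; Heavy→Y.
Only (Heavy, Y) has each player best-responding; Nash payoffs (12, 8).
Sequential outcome (Light, Z) differs from the Nash profile (Heavy, Y).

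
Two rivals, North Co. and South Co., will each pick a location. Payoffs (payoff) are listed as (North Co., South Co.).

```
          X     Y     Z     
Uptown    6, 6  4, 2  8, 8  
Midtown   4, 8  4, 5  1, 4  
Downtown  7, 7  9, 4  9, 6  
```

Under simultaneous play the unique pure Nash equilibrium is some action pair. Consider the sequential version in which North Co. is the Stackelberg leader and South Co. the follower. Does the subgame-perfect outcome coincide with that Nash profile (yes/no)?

Work backward from South Co.'s decision.
- Uptown: South Co. compares 6, 2, 8 and picks Z; North Co. would get 8.
- Midtown: South Co. compares 8, 5, 4 and picks X; North Co. would get 4.
- Downtown: South Co. compares 7, 4, 6 and picks X; North Co. would get 7.
Maximizing over 8, 4, 7, North Co. chooses Uptown. Subgame-perfect outcome: (Uptown, Z) with payoffs (8, 8).
Now find the simultaneous Nash equilibrium.
North Co.'s best replies: X→Downtown; Y→Downtown; Z→Downtown.
South Co.'s best replies: Uptown→Z; Midtown→X; Downtown→X.
Only (Downtown, X) has each player best-responding; Nash payoffs (7, 7).
Sequential outcome (Uptown, Z) differs from the Nash profile (Downtown, X).

no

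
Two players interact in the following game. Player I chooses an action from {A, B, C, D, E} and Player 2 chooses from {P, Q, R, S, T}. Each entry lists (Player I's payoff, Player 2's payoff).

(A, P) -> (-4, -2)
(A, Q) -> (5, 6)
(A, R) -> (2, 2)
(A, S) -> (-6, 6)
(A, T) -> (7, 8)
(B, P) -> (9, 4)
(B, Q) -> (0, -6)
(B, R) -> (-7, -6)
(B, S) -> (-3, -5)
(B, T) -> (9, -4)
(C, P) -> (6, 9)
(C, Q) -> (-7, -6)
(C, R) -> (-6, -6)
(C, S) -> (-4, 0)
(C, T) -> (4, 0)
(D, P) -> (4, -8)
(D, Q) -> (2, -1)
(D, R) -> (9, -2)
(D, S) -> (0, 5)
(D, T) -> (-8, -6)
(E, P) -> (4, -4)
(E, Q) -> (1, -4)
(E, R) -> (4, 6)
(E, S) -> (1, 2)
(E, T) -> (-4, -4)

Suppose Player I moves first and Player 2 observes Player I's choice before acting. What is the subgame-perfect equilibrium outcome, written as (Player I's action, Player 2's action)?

(B, P)

Backward induction with Player I moving first.
- A: BR = T, leader payoff 7.
- B: BR = P, leader payoff 9.
- C: BR = P, leader payoff 6.
- D: BR = S, leader payoff 0.
- E: BR = R, leader payoff 4.
Among 7, 9, 6, 0, 4, the best is 9 at B. Subgame-perfect outcome: (B, P) with payoffs (9, 4).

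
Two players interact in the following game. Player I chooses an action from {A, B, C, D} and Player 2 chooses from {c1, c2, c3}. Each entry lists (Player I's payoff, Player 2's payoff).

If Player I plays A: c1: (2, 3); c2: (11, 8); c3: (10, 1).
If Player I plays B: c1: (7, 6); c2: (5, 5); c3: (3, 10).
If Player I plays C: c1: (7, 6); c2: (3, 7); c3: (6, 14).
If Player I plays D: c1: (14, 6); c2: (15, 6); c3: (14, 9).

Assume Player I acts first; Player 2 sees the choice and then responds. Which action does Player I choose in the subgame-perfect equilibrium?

Work backward from Player 2's decision.
- A: Player 2 compares 3, 8, 1 and picks c2; Player I would get 11.
- B: Player 2 compares 6, 5, 10 and picks c3; Player I would get 3.
- C: Player 2 compares 6, 7, 14 and picks c3; Player I would get 6.
- D: Player 2 compares 6, 6, 9 and picks c3; Player I would get 14.
Player I's induced payoffs are 11, 3, 6, 14, so Player I commits to D. Subgame-perfect outcome: (D, c3) with payoffs (14, 9).

D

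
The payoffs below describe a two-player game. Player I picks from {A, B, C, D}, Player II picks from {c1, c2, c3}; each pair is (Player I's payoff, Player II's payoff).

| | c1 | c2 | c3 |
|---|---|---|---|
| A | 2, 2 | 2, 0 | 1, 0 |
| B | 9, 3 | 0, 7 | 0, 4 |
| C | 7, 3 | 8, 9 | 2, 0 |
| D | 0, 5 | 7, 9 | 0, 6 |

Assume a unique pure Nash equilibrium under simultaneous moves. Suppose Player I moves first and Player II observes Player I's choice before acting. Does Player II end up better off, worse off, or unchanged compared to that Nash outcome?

Backward induction with Player I moving first.
- A: Player II compares 2, 0, 0 and picks c1; Player I would get 2.
- B: Player II compares 3, 7, 4 and picks c2; Player I would get 0.
- C: Player II compares 3, 9, 0 and picks c2; Player I would get 8.
- D: Player II compares 5, 9, 6 and picks c2; Player I would get 7.
Maximizing over 2, 0, 8, 7, Player I chooses C. Subgame-perfect outcome: (C, c2) with payoffs (8, 9).
For the simultaneous game, intersect best replies.
Player I's best replies: c1→B; c2→C; c3→C.
Player II's best replies: A→c1; B→c2; C→c2; D→c2.
Only (C, c2) has each player best-responding; Nash payoffs (8, 9).
Player II earns 9 sequentially versus 9 at the Nash outcome: unchanged.

unchanged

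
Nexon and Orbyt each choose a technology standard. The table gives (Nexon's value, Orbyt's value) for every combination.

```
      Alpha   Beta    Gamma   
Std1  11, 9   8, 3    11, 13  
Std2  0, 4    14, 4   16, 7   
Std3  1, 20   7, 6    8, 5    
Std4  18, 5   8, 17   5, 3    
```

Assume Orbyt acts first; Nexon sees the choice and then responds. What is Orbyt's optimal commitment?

Gamma

Nexon best-responds to each possible Orbyt move:
- Alpha: Nexon compares 11, 0, 1, 18 and picks Std4; Orbyt would get 5.
- Beta: Nexon compares 8, 14, 7, 8 and picks Std2; Orbyt would get 4.
- Gamma: Nexon compares 11, 16, 8, 5 and picks Std2; Orbyt would get 7.
Orbyt's induced payoffs are 5, 4, 7, so Orbyt commits to Gamma. Subgame-perfect outcome: (Std2, Gamma) with payoffs (16, 7).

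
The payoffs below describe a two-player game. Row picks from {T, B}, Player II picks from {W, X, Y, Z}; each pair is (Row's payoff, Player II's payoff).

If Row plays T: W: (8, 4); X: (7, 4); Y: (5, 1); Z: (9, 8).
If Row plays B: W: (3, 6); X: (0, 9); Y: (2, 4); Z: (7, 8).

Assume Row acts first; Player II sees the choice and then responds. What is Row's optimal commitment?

T

Player II best-responds to each possible Row move:
- T: Player II compares 4, 4, 1, 8 and picks Z; Row would get 9.
- B: Player II compares 6, 9, 4, 8 and picks X; Row would get 0.
Row's induced payoffs are 9, 0, so Row commits to T. Subgame-perfect outcome: (T, Z) with payoffs (9, 8).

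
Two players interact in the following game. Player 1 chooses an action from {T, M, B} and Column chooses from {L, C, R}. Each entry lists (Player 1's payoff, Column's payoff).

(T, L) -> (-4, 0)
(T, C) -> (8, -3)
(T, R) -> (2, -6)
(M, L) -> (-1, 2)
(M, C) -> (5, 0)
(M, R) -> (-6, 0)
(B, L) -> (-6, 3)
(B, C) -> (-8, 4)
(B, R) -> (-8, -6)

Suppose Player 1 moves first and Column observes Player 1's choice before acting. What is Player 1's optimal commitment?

Column best-responds to each possible Player 1 move:
- T: BR = L, leader payoff -4.
- M: BR = L, leader payoff -1.
- B: BR = C, leader payoff -8.
Player 1's induced payoffs are -4, -1, -8, so Player 1 commits to M. Subgame-perfect outcome: (M, L) with payoffs (-1, 2).

M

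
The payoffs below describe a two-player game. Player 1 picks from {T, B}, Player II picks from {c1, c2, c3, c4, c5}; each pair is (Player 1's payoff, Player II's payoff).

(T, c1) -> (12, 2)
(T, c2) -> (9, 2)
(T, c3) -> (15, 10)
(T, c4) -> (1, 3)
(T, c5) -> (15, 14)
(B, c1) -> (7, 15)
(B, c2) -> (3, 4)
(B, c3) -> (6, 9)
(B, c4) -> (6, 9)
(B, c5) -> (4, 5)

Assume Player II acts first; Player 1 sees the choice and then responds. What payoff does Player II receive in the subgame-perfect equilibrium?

Backward induction with Player II moving first.
- c1 → Player 1 plays T (best of 12, 7); Player II gets 2.
- c2 → Player 1 plays T (best of 9, 3); Player II gets 2.
- c3 → Player 1 plays T (best of 15, 6); Player II gets 10.
- c4 → Player 1 plays B (best of 1, 6); Player II gets 9.
- c5 → Player 1 plays T (best of 15, 4); Player II gets 14.
Player II's induced payoffs are 2, 2, 10, 9, 14, so Player II commits to c5. Subgame-perfect outcome: (T, c5) with payoffs (15, 14).

14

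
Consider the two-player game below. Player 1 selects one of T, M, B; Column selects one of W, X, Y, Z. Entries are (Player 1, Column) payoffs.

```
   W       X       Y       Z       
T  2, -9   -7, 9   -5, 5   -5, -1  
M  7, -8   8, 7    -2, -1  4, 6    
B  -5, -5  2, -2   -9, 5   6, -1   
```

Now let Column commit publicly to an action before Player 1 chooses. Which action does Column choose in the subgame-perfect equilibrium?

X

Solve by backward induction (Column leads).
- W: BR = M, leader payoff -8.
- X: BR = M, leader payoff 7.
- Y: BR = M, leader payoff -1.
- Z: BR = B, leader payoff -1.
Maximizing over -8, 7, -1, -1, Column chooses X. Subgame-perfect outcome: (M, X) with payoffs (8, 7).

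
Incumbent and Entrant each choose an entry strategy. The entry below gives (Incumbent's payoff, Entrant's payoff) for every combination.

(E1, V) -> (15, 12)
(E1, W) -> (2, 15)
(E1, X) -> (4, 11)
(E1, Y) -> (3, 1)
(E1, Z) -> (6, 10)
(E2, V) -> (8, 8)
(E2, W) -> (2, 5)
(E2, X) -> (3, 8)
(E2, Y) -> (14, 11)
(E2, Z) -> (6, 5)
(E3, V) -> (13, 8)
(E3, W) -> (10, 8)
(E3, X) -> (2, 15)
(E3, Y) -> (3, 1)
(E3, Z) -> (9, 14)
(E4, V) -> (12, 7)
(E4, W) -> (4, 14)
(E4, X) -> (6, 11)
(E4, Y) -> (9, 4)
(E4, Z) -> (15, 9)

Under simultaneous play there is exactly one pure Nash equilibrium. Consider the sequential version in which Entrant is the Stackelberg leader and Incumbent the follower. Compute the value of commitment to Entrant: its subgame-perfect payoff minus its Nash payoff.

1

Incumbent best-responds to each possible Entrant move:
- V → Incumbent plays E1 (best of 15, 8, 13, 12); Entrant gets 12.
- W → Incumbent plays E3 (best of 2, 2, 10, 4); Entrant gets 8.
- X → Incumbent plays E4 (best of 4, 3, 2, 6); Entrant gets 11.
- Y → Incumbent plays E2 (best of 3, 14, 3, 9); Entrant gets 11.
- Z → Incumbent plays E4 (best of 6, 6, 9, 15); Entrant gets 9.
Among 12, 8, 11, 11, 9, the best is 12 at V. Subgame-perfect outcome: (E1, V) with payoffs (15, 12).
Under simultaneous play:
Incumbent's best replies: V→E1; W→E3; X→E4; Y→E2; Z→E4.
Entrant's best replies: E1→W; E2→Y; E3→X; E4→W.
Only (E2, Y) has each player best-responding; Nash payoffs (14, 11).
Entrant's commitment gain: 12 − 11 = 1.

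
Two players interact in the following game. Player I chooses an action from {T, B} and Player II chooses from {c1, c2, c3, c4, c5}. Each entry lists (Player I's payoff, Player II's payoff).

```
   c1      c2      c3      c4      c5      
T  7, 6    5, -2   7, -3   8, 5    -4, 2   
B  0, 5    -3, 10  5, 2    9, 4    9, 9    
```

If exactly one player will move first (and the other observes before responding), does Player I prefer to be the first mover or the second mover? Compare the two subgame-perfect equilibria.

second

If Player I leads: Player II's best replies are T→c1, B→c2; Player I's induced payoffs 7, -3; outcome (T, c1), payoffs (7, 6).
If Player II leads: Player I's best replies are c1→T, c2→T, c3→T, c4→B, c5→B; Player II's induced payoffs 6, -2, -3, 4, 9; outcome (B, c5), payoffs (9, 9).
Player I gets 7 moving first and 9 moving second, so Player I prefers to move second.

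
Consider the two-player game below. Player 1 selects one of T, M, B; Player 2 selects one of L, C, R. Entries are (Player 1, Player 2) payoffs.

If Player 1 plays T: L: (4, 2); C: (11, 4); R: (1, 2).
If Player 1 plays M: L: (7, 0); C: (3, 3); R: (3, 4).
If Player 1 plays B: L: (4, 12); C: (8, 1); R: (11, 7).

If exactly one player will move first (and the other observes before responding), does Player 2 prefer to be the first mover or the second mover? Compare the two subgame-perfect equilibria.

If Player 1 leads: Player 2's best replies are T→C, M→R, B→L; Player 1's induced payoffs 11, 3, 4; outcome (T, C), payoffs (11, 4).
If Player 2 leads: Player 1's best replies are L→M, C→T, R→B; Player 2's induced payoffs 0, 4, 7; outcome (B, R), payoffs (11, 7).
Player 2 gets 7 moving first and 4 moving second, so Player 2 prefers to move first.

first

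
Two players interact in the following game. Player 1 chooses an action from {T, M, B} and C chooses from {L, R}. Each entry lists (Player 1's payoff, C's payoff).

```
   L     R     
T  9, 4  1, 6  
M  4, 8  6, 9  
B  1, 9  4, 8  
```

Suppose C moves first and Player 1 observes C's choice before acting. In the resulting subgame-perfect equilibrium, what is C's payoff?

Player 1 best-responds to each possible C move:
- L → Player 1 plays T (best of 9, 4, 1); C gets 4.
- R → Player 1 plays M (best of 1, 6, 4); C gets 9.
C's induced payoffs are 4, 9, so C commits to R. Subgame-perfect outcome: (M, R) with payoffs (6, 9).

9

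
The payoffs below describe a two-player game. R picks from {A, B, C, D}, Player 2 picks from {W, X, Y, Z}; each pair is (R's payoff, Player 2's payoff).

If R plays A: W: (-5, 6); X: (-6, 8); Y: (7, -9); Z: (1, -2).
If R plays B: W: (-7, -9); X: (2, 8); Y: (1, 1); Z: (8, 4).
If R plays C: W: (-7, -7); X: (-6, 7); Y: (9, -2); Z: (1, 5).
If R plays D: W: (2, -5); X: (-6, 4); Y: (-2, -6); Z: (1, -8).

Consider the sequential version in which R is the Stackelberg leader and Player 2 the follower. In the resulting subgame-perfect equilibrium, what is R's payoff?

Backward induction with R moving first.
- A → Player 2 plays X (best of 6, 8, -9, -2); R gets -6.
- B → Player 2 plays X (best of -9, 8, 1, 4); R gets 2.
- C → Player 2 plays X (best of -7, 7, -2, 5); R gets -6.
- D → Player 2 plays X (best of -5, 4, -6, -8); R gets -6.
R's induced payoffs are -6, 2, -6, -6, so R commits to B. Subgame-perfect outcome: (B, X) with payoffs (2, 8).

2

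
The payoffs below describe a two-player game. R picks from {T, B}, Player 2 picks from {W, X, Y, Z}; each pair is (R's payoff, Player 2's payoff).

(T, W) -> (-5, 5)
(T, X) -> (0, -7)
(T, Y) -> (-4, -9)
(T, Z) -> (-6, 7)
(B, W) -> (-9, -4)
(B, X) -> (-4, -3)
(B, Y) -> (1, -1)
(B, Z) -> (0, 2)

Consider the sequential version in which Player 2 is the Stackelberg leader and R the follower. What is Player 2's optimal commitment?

W

Work backward from R's decision.
- W: R compares -5, -9 and picks T; Player 2 would get 5.
- X: R compares 0, -4 and picks T; Player 2 would get -7.
- Y: R compares -4, 1 and picks B; Player 2 would get -1.
- Z: R compares -6, 0 and picks B; Player 2 would get 2.
Among 5, -7, -1, 2, the best is 5 at W. Subgame-perfect outcome: (T, W) with payoffs (-5, 5).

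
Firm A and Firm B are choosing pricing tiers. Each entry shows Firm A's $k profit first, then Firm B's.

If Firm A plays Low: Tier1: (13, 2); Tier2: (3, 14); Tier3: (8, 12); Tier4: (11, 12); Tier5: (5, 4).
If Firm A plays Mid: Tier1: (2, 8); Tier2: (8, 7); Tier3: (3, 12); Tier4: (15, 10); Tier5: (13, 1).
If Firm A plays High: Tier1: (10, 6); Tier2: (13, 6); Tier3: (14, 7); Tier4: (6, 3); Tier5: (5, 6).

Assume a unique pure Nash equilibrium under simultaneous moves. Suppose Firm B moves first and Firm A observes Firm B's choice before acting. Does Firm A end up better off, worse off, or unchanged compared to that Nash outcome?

better off

Backward induction with Firm B moving first.
- Tier1 → Firm A plays Low (best of 13, 2, 10); Firm B gets 2.
- Tier2 → Firm A plays High (best of 3, 8, 13); Firm B gets 6.
- Tier3 → Firm A plays High (best of 8, 3, 14); Firm B gets 7.
- Tier4 → Firm A plays Mid (best of 11, 15, 6); Firm B gets 10.
- Tier5 → Firm A plays Mid (best of 5, 13, 5); Firm B gets 1.
Maximizing over 2, 6, 7, 10, 1, Firm B chooses Tier4. Subgame-perfect outcome: (Mid, Tier4) with payoffs (15, 10).
For the simultaneous game, intersect best replies.
Firm A's best replies: Tier1→Low; Tier2→High; Tier3→High; Tier4→Mid; Tier5→Mid.
Firm B's best replies: Low→Tier2; Mid→Tier3; High→Tier3.
The unique mutual best reply is (High, Tier3), giving (14, 7).
Firm A earns 15 sequentially versus 14 at the Nash outcome: better off.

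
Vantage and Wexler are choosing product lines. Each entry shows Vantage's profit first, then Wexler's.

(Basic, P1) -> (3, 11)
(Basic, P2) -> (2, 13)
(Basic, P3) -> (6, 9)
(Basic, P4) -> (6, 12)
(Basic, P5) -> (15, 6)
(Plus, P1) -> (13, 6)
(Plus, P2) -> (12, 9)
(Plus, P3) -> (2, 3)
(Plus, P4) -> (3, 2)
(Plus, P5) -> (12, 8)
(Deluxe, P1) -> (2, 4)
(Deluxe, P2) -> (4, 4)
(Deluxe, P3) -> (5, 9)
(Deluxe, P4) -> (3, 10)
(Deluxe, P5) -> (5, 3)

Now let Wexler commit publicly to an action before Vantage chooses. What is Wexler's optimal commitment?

Backward induction with Wexler moving first.
- P1 → Vantage plays Plus (best of 3, 13, 2); Wexler gets 6.
- P2 → Vantage plays Plus (best of 2, 12, 4); Wexler gets 9.
- P3 → Vantage plays Basic (best of 6, 2, 5); Wexler gets 9.
- P4 → Vantage plays Basic (best of 6, 3, 3); Wexler gets 12.
- P5 → Vantage plays Basic (best of 15, 12, 5); Wexler gets 6.
Among 6, 9, 9, 12, 6, the best is 12 at P4. Subgame-perfect outcome: (Basic, P4) with payoffs (6, 12).

P4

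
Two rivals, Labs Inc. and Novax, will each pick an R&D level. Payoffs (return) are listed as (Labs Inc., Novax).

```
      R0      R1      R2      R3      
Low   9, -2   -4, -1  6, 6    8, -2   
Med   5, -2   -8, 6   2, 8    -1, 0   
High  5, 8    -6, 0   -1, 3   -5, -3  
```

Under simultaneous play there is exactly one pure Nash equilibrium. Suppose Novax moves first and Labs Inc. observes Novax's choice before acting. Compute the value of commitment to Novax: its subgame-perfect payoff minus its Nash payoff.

Backward induction with Novax moving first.
- R0 → Labs Inc. plays Low (best of 9, 5, 5); Novax gets -2.
- R1 → Labs Inc. plays Low (best of -4, -8, -6); Novax gets -1.
- R2 → Labs Inc. plays Low (best of 6, 2, -1); Novax gets 6.
- R3 → Labs Inc. plays Low (best of 8, -1, -5); Novax gets -2.
Novax's induced payoffs are -2, -1, 6, -2, so Novax commits to R2. Subgame-perfect outcome: (Low, R2) with payoffs (6, 6).
Now find the simultaneous Nash equilibrium.
Labs Inc.'s best replies: R0→Low; R1→Low; R2→Low; R3→Low.
Novax's best replies: Low→R2; Med→R2; High→R0.
The unique mutual best reply is (Low, R2), giving (6, 6).
Novax's commitment gain: 6 − 6 = 0.

0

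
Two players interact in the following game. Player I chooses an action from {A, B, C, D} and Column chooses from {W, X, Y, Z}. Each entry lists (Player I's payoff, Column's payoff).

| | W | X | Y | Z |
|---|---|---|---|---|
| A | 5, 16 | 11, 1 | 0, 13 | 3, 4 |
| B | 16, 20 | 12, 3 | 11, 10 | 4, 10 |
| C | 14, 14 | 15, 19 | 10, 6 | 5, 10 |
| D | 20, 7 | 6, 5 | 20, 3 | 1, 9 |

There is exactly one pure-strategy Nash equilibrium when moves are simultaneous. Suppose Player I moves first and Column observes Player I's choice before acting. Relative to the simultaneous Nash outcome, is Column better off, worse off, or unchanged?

better off

Work backward from Column's decision.
- A → Column plays W (best of 16, 1, 13, 4); Player I gets 5.
- B → Column plays W (best of 20, 3, 10, 10); Player I gets 16.
- C → Column plays X (best of 14, 19, 6, 10); Player I gets 15.
- D → Column plays Z (best of 7, 5, 3, 9); Player I gets 1.
Player I's induced payoffs are 5, 16, 15, 1, so Player I commits to B. Subgame-perfect outcome: (B, W) with payoffs (16, 20).
Under simultaneous play:
Player I's best replies: W→D; X→C; Y→D; Z→C.
Column's best replies: A→W; B→W; C→X; D→Z.
Only (C, X) has each player best-responding; Nash payoffs (15, 19).
Column earns 20 sequentially versus 19 at the Nash outcome: better off.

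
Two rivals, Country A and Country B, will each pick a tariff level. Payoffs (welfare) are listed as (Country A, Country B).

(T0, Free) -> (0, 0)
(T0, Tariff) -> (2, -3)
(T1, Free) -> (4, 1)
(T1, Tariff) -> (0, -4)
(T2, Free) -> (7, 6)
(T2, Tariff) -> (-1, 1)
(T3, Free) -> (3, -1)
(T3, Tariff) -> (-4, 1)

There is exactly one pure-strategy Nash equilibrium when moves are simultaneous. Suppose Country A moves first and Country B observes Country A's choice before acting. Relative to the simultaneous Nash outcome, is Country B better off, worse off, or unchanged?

Backward induction with Country A moving first.
- T0: Country B compares 0, -3 and picks Free; Country A would get 0.
- T1: Country B compares 1, -4 and picks Free; Country A would get 4.
- T2: Country B compares 6, 1 and picks Free; Country A would get 7.
- T3: Country B compares -1, 1 and picks Tariff; Country A would get -4.
Country A's induced payoffs are 0, 4, 7, -4, so Country A commits to T2. Subgame-perfect outcome: (T2, Free) with payoffs (7, 6).
For the simultaneous game, intersect best replies.
Country A's best replies: Free→T2; Tariff→T0.
Country B's best replies: T0→Free; T1→Free; T2→Free; T3→Tariff.
The unique mutual best reply is (T2, Free), giving (7, 6).
Country B earns 6 sequentially versus 6 at the Nash outcome: unchanged.

unchanged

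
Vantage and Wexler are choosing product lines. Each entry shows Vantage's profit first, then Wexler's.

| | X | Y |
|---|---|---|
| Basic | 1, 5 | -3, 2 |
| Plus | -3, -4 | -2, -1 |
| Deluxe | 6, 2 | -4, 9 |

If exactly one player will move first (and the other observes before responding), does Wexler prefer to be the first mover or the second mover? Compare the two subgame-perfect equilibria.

second

If Vantage leads: Wexler's best replies are Basic→X, Plus→Y, Deluxe→Y; Vantage's induced payoffs 1, -2, -4; outcome (Basic, X), payoffs (1, 5).
If Wexler leads: Vantage's best replies are X→Deluxe, Y→Plus; Wexler's induced payoffs 2, -1; outcome (Deluxe, X), payoffs (6, 2).
Wexler gets 2 moving first and 5 moving second, so Wexler prefers to move second.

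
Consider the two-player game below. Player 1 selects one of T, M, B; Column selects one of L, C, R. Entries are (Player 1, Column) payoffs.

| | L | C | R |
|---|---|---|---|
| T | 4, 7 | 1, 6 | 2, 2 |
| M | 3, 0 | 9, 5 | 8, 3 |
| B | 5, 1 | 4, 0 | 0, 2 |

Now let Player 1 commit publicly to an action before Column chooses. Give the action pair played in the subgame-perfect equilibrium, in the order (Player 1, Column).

Backward induction with Player 1 moving first.
- T → Column plays L (best of 7, 6, 2); Player 1 gets 4.
- M → Column plays C (best of 0, 5, 3); Player 1 gets 9.
- B → Column plays R (best of 1, 0, 2); Player 1 gets 0.
Player 1's induced payoffs are 4, 9, 0, so Player 1 commits to M. Subgame-perfect outcome: (M, C) with payoffs (9, 5).

(M, C)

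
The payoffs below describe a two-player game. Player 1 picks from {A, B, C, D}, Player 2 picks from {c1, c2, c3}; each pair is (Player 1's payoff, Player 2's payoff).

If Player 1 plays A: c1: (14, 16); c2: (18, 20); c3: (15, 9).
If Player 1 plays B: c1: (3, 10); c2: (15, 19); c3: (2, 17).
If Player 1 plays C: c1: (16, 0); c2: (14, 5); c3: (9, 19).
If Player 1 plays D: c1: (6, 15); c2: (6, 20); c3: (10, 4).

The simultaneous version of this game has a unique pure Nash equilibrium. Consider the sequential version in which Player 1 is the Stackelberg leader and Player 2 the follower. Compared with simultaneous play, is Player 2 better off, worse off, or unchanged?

Work backward from Player 2's decision.
- A: BR = c2, leader payoff 18.
- B: BR = c2, leader payoff 15.
- C: BR = c3, leader payoff 9.
- D: BR = c2, leader payoff 6.
Among 18, 15, 9, 6, the best is 18 at A. Subgame-perfect outcome: (A, c2) with payoffs (18, 20).
For the simultaneous game, intersect best replies.
Player 1's best replies: c1→C; c2→A; c3→A.
Player 2's best replies: A→c2; B→c2; C→c3; D→c2.
The unique mutual best reply is (A, c2), giving (18, 20).
Player 2 earns 20 sequentially versus 20 at the Nash outcome: unchanged.

unchanged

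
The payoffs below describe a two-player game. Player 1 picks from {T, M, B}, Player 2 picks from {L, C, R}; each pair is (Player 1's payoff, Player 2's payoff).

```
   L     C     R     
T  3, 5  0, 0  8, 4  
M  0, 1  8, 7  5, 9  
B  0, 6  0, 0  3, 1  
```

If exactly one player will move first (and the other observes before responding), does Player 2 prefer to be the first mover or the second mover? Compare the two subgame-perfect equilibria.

If Player 1 leads: Player 2's best replies are T→L, M→R, B→L; Player 1's induced payoffs 3, 5, 0; outcome (M, R), payoffs (5, 9).
If Player 2 leads: Player 1's best replies are L→T, C→M, R→T; Player 2's induced payoffs 5, 7, 4; outcome (M, C), payoffs (8, 7).
Player 2 gets 7 moving first and 9 moving second, so Player 2 prefers to move second.

second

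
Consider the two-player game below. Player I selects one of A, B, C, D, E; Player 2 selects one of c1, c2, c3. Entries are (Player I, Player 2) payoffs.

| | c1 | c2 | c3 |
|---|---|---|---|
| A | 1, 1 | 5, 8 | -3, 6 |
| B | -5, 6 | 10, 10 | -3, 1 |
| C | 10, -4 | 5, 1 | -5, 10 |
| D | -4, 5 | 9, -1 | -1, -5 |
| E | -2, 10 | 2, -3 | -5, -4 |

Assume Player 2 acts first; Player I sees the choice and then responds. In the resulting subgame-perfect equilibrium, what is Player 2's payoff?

10

Work backward from Player I's decision.
- c1 → Player I plays C (best of 1, -5, 10, -4, -2); Player 2 gets -4.
- c2 → Player I plays B (best of 5, 10, 5, 9, 2); Player 2 gets 10.
- c3 → Player I plays D (best of -3, -3, -5, -1, -5); Player 2 gets -5.
Maximizing over -4, 10, -5, Player 2 chooses c2. Subgame-perfect outcome: (B, c2) with payoffs (10, 10).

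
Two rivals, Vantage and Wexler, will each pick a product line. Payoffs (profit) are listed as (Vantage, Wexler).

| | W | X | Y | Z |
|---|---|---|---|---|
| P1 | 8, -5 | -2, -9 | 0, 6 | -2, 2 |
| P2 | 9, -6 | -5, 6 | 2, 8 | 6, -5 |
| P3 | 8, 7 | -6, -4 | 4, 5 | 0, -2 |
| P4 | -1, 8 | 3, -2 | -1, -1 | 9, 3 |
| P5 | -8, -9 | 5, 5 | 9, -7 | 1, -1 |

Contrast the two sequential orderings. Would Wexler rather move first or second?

If Vantage leads: Wexler's best replies are P1→Y, P2→Y, P3→W, P4→W, P5→X; Vantage's induced payoffs 0, 2, 8, -1, 5; outcome (P3, W), payoffs (8, 7).
If Wexler leads: Vantage's best replies are W→P2, X→P5, Y→P5, Z→P4; Wexler's induced payoffs -6, 5, -7, 3; outcome (P5, X), payoffs (5, 5).
Wexler gets 5 moving first and 7 moving second, so Wexler prefers to move second.

second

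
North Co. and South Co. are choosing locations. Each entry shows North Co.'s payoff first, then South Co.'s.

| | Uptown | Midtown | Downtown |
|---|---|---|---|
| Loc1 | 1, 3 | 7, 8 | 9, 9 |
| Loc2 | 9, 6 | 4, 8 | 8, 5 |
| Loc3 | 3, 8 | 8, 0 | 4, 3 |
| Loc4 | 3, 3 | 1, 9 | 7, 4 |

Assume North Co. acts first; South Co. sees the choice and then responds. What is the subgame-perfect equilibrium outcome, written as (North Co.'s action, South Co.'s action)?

(Loc1, Downtown)

Work backward from South Co.'s decision.
- Loc1: South Co. compares 3, 8, 9 and picks Downtown; North Co. would get 9.
- Loc2: South Co. compares 6, 8, 5 and picks Midtown; North Co. would get 4.
- Loc3: South Co. compares 8, 0, 3 and picks Uptown; North Co. would get 3.
- Loc4: South Co. compares 3, 9, 4 and picks Midtown; North Co. would get 1.
North Co.'s induced payoffs are 9, 4, 3, 1, so North Co. commits to Loc1. Subgame-perfect outcome: (Loc1, Downtown) with payoffs (9, 9).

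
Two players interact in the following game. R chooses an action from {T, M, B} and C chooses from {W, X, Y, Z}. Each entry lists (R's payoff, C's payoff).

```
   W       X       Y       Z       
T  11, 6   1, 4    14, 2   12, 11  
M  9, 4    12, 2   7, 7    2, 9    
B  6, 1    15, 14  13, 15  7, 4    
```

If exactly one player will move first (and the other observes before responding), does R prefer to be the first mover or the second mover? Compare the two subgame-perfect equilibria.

If R leads: C's best replies are T→Z, M→Z, B→Y; R's induced payoffs 12, 2, 13; outcome (B, Y), payoffs (13, 15).
If C leads: R's best replies are W→T, X→B, Y→T, Z→T; C's induced payoffs 6, 14, 2, 11; outcome (B, X), payoffs (15, 14).
R gets 13 moving first and 15 moving second, so R prefers to move second.

second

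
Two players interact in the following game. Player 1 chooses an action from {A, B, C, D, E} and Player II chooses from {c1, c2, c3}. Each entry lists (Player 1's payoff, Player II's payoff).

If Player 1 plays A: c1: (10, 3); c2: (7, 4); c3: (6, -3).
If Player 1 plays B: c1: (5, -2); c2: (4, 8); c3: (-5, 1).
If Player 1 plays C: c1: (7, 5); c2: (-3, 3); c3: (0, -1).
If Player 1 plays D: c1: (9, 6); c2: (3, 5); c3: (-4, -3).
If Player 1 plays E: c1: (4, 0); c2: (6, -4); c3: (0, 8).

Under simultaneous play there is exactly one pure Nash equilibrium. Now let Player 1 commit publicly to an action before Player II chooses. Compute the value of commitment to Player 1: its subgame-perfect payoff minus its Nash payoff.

Backward induction with Player 1 moving first.
- A → Player II plays c2 (best of 3, 4, -3); Player 1 gets 7.
- B → Player II plays c2 (best of -2, 8, 1); Player 1 gets 4.
- C → Player II plays c1 (best of 5, 3, -1); Player 1 gets 7.
- D → Player II plays c1 (best of 6, 5, -3); Player 1 gets 9.
- E → Player II plays c3 (best of 0, -4, 8); Player 1 gets 0.
Among 7, 4, 7, 9, 0, the best is 9 at D. Subgame-perfect outcome: (D, c1) with payoffs (9, 6).
Under simultaneous play:
Player 1's best replies: c1→A; c2→A; c3→A.
Player II's best replies: A→c2; B→c2; C→c1; D→c1; E→c3.
The unique mutual best reply is (A, c2), giving (7, 4).
Player 1's commitment gain: 9 − 7 = 2.

2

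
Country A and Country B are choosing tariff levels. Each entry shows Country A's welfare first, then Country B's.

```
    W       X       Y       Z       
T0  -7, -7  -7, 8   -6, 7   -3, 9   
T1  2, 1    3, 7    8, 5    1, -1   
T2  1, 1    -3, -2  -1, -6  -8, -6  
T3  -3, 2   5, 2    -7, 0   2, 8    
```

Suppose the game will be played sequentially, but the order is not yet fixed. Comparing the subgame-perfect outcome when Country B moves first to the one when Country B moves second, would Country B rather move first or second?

If Country A leads: Country B's best replies are T0→Z, T1→X, T2→W, T3→Z; Country A's induced payoffs -3, 3, 1, 2; outcome (T1, X), payoffs (3, 7).
If Country B leads: Country A's best replies are W→T1, X→T3, Y→T1, Z→T3; Country B's induced payoffs 1, 2, 5, 8; outcome (T3, Z), payoffs (2, 8).
Country B gets 8 moving first and 7 moving second, so Country B prefers to move first.

first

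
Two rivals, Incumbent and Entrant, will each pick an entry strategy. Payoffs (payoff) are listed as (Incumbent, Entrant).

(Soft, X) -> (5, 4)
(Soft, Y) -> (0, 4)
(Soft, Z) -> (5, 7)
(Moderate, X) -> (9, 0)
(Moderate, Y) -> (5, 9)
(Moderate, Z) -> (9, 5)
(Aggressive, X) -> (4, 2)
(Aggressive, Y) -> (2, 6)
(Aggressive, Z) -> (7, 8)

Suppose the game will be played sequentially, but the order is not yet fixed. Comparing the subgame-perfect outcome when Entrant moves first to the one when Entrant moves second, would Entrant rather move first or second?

first

If Incumbent leads: Entrant's best replies are Soft→Z, Moderate→Y, Aggressive→Z; Incumbent's induced payoffs 5, 5, 7; outcome (Aggressive, Z), payoffs (7, 8).
If Entrant leads: Incumbent's best replies are X→Moderate, Y→Moderate, Z→Moderate; Entrant's induced payoffs 0, 9, 5; outcome (Moderate, Y), payoffs (5, 9).
Entrant gets 9 moving first and 8 moving second, so Entrant prefers to move first.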